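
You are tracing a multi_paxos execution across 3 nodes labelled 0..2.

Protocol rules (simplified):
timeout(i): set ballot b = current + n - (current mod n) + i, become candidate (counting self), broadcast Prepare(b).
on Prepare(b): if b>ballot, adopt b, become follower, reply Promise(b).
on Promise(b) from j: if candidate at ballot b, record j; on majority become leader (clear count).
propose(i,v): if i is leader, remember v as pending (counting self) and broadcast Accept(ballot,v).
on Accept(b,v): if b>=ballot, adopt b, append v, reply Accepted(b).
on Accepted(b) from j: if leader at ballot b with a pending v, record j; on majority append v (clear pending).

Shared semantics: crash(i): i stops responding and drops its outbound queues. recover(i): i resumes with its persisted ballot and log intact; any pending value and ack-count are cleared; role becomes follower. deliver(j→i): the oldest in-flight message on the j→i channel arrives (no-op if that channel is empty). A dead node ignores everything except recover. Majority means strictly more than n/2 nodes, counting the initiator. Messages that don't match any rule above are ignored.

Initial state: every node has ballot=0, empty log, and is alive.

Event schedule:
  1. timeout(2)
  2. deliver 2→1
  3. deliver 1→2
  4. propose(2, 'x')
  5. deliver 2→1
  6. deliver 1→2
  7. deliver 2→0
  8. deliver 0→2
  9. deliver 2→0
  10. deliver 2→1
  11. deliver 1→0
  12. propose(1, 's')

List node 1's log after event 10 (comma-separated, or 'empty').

1. timeout(2):  <2:cand b5 ->
2. deliver 2→1:  <1:foll b5 ->
3. deliver 1→2:  <2:lead b5 ->
4. propose(2,'x'):  nop
5. deliver 2→1:  <1:foll b5 x>
6. deliver 1→2:  <2:lead b5 x>
7. deliver 2→0:  <0:foll b5 ->
8. deliver 0→2:  nop
9. deliver 2→0:  <0:foll b5 x>
10. deliver 2→1:  nop

x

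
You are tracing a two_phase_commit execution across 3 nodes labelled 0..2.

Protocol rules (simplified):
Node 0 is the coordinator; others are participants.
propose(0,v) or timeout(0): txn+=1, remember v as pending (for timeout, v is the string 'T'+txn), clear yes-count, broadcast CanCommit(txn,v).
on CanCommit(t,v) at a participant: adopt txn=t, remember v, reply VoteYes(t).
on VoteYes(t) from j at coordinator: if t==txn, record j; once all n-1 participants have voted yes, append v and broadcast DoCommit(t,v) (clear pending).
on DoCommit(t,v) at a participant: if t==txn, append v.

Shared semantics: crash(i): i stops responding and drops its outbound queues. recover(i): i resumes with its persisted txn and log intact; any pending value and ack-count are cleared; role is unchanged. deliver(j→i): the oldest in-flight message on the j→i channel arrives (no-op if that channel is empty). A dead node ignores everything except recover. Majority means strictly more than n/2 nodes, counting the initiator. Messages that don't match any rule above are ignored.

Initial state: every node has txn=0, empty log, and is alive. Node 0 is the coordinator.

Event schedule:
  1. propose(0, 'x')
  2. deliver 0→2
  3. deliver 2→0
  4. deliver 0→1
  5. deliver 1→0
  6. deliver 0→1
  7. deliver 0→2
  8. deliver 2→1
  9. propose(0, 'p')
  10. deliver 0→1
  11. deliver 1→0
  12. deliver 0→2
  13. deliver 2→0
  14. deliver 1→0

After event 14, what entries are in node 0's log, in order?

x,p

after 1 — propose(0,'x'): n0:coor/t1/[-]
after 2 — deliver 0→2: n2:part/t1/[-]
after 3 — deliver 2→0: ·
after 4 — deliver 0→1: n1:part/t1/[-]
after 5 — deliver 1→0: n0:coor/t1/[x]
after 6 — deliver 0→1: n1:part/t1/[x]
after 7 — deliver 0→2: n2:part/t1/[x]
after 8 — deliver 2→1: ·
after 9 — propose(0,'p'): n0:coor/t2/[x]
after 10 — deliver 0→1: n1:part/t2/[x]
after 11 — deliver 1→0: ·
after 12 — deliver 0→2: n2:part/t2/[x]
after 13 — deliver 2→0: n0:coor/t2/[x,p]
after 14 — deliver 1→0: ·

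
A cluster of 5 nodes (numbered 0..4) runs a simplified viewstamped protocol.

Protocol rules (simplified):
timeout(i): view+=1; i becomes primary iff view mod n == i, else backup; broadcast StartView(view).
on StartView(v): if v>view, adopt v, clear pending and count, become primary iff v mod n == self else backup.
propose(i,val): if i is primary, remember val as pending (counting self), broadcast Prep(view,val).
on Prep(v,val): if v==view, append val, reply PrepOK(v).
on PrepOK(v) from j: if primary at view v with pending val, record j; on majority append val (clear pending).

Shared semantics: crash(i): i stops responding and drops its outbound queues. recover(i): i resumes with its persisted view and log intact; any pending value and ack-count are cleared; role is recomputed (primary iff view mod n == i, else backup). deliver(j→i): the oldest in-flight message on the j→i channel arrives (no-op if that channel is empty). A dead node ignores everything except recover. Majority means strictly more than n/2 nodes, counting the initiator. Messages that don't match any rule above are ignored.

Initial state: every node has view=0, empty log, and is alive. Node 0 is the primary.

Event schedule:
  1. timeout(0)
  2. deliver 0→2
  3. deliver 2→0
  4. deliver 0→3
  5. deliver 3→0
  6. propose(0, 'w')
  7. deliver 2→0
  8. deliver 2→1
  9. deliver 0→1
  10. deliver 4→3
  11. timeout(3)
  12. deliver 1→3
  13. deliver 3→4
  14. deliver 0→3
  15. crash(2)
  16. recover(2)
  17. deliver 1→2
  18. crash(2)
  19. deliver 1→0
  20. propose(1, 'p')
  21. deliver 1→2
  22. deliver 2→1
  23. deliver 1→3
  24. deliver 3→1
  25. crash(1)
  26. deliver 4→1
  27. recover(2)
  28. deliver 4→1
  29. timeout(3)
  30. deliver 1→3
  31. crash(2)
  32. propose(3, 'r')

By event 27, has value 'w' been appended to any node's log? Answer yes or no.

after 1 — timeout(0): n0:back/v1/[-]
after 2 — deliver 0→2: n2:back/v1/[-]
after 3 — deliver 2→0: ·
after 4 — deliver 0→3: n3:back/v1/[-]
after 5 — deliver 3→0: ·
after 6 — propose(0,'w'): ·
after 7 — deliver 2→0: ·
after 8 — deliver 2→1: ·
after 9 — deliver 0→1: n1:prim/v1/[-]
after 10 — deliver 4→3: ·
after 11 — timeout(3): n3:back/v2/[-]
after 12 — deliver 1→3: ·
after 13 — deliver 3→4: n4:back/v2/[-]
after 14 — deliver 0→3: ·
after 15 — crash(2): n2:✗back/v1/[-]
after 16 — recover(2): n2:back/v1/[-]
after 17 — deliver 1→2: ·
after 18 — crash(2): n2:✗back/v1/[-]
after 19 — deliver 1→0: ·
after 20 — propose(1,'p'): ·
after 21 — deliver 1→2: ·
after 22 — deliver 2→1: ·
after 23 — deliver 1→3: ·
after 24 — deliver 3→1: n1:back/v2/[-]
after 25 — crash(1): n1:✗back/v2/[-]
after 26 — deliver 4→1: ·
after 27 — recover(2): n2:back/v1/[-]

no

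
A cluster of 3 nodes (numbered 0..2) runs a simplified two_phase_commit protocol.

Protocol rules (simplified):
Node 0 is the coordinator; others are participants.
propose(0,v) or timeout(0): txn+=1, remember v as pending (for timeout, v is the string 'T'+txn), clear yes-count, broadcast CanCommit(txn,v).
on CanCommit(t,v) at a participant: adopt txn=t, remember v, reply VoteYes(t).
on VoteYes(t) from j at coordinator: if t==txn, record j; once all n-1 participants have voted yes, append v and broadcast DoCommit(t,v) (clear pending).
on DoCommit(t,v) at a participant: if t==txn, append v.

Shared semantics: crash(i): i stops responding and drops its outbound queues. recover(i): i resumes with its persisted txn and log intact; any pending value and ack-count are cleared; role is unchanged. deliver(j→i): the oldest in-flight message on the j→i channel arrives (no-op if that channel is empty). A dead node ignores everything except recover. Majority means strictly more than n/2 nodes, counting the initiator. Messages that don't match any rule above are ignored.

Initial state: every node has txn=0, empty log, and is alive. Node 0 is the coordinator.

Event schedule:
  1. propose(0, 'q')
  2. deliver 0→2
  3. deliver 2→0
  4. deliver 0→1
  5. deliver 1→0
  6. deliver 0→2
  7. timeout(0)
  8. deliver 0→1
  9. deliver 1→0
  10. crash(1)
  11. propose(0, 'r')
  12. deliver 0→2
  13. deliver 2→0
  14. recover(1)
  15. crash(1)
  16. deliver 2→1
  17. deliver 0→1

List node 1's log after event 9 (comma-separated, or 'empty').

q

step 1 propose(0,'q'): 0={coor,t=1,log=-}
step 2 deliver 0→2: 2={part,t=1,log=-}
step 3 deliver 2→0: —
step 4 deliver 0→1: 1={part,t=1,log=-}
step 5 deliver 1→0: 0={coor,t=1,log=q}
step 6 deliver 0→2: 2={part,t=1,log=q}
step 7 timeout(0): 0={coor,t=2,log=q}
step 8 deliver 0→1: 1={part,t=1,log=q}
step 9 deliver 1→0: —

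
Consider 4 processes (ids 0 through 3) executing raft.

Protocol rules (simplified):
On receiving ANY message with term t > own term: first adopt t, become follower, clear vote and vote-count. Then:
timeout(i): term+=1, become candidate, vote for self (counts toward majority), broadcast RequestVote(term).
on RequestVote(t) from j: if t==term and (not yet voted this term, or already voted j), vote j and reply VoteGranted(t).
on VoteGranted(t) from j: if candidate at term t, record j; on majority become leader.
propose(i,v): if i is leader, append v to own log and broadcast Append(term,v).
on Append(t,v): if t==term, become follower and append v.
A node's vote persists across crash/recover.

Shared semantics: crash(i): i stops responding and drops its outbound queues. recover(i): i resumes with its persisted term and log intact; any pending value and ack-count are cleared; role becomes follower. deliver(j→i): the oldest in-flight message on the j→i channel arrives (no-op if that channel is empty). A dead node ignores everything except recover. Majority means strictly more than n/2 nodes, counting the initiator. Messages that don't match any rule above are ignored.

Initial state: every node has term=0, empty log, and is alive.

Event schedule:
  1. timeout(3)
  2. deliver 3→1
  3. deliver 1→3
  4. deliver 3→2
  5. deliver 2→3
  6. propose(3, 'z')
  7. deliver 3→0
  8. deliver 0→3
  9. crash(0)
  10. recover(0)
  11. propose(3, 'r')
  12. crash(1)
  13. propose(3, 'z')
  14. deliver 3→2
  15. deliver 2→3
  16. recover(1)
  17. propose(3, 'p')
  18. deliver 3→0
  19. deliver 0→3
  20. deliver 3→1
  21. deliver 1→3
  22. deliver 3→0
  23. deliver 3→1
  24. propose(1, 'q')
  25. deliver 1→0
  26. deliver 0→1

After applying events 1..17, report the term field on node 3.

1

e1 timeout(3): 3[cand,t=1,-]
e2 deliver 3→1: 1[foll,t=1,-]
e3 deliver 1→3: ·
e4 deliver 3→2: 2[foll,t=1,-]
e5 deliver 2→3: 3[lead,t=1,-]
e6 propose(3,'z'): 3[lead,t=1,z]
e7 deliver 3→0: 0[foll,t=1,-]
e8 deliver 0→3: ·
e9 crash(0): 0[✗foll,t=1,-]
e10 recover(0): 0[foll,t=1,-]
e11 propose(3,'r'): 3[lead,t=1,z,r]
e12 crash(1): 1[✗foll,t=1,-]
e13 propose(3,'z'): 3[lead,t=1,z,r,z]
e14 deliver 3→2: 2[foll,t=1,z]
e15 deliver 2→3: ·
e16 recover(1): 1[foll,t=1,-]
e17 propose(3,'p'): 3[lead,t=1,z,r,z,p]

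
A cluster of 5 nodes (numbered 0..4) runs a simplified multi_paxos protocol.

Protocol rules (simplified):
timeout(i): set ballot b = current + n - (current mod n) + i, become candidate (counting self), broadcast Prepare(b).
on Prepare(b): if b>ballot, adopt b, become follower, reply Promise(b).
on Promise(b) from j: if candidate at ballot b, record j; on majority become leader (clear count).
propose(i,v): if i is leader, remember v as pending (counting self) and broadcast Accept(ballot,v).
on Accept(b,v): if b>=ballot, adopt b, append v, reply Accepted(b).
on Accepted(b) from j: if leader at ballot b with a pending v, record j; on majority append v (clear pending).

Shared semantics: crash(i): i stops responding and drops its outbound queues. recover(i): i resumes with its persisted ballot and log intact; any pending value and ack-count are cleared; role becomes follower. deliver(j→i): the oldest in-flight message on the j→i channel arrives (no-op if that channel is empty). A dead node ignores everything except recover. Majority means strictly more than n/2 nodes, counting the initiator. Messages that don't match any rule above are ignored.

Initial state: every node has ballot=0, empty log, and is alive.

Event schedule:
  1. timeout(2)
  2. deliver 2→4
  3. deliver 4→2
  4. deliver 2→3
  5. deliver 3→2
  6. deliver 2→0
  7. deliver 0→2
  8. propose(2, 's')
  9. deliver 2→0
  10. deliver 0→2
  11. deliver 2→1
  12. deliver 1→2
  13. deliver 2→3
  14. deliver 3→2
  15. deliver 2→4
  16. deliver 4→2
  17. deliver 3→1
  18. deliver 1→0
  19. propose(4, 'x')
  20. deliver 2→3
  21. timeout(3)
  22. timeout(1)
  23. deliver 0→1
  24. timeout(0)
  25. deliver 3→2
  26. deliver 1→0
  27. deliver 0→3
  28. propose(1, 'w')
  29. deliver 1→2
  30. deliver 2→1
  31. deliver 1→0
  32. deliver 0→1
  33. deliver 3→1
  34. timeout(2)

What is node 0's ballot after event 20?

1. timeout(2):  <2:cand b7 ->
2. deliver 2→4:  <4:foll b7 ->
3. deliver 4→2:  nop
4. deliver 2→3:  <3:foll b7 ->
5. deliver 3→2:  <2:lead b7 ->
6. deliver 2→0:  <0:foll b7 ->
7. deliver 0→2:  nop
8. propose(2,'s'):  nop
9. deliver 2→0:  <0:foll b7 s>
10. deliver 0→2:  nop
11. deliver 2→1:  <1:foll b7 ->
12. deliver 1→2:  nop
13. deliver 2→3:  <3:foll b7 s>
14. deliver 3→2:  <2:lead b7 s>
15. deliver 2→4:  <4:foll b7 s>
16. deliver 4→2:  nop
17. deliver 3→1:  nop
18. deliver 1→0:  nop
19. propose(4,'x'):  nop
20. deliver 2→3:  nop

7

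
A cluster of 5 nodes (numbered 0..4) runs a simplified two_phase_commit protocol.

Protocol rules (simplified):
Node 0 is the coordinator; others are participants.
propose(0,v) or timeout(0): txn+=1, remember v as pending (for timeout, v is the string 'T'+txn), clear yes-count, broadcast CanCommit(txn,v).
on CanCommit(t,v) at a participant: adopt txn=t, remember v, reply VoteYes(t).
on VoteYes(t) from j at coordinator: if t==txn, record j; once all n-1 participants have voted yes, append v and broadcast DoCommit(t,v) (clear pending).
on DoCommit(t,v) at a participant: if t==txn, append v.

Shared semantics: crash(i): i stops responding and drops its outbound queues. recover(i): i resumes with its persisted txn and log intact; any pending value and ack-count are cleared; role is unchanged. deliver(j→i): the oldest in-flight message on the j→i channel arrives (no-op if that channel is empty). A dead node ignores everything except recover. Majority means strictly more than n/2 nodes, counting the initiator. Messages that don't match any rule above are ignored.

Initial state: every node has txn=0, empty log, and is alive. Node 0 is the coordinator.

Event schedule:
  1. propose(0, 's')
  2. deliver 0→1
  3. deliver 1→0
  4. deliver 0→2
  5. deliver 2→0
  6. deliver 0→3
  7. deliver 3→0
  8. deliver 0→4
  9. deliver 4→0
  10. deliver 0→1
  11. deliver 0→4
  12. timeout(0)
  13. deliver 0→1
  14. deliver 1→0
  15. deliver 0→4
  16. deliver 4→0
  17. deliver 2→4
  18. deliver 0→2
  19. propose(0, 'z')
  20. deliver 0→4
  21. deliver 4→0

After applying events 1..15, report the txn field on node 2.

1

[1] propose(0,'s') → N0(coor t1 [-])
[2] deliver 0→1 → N1(part t1 [-])
[3] deliver 1→0 → ∅
[4] deliver 0→2 → N2(part t1 [-])
[5] deliver 2→0 → ∅
[6] deliver 0→3 → N3(part t1 [-])
[7] deliver 3→0 → ∅
[8] deliver 0→4 → N4(part t1 [-])
[9] deliver 4→0 → N0(coor t1 [s])
[10] deliver 0→1 → N1(part t1 [s])
[11] deliver 0→4 → N4(part t1 [s])
[12] timeout(0) → N0(coor t2 [s])
[13] deliver 0→1 → N1(part t2 [s])
[14] deliver 1→0 → ∅
[15] deliver 0→4 → N4(part t2 [s])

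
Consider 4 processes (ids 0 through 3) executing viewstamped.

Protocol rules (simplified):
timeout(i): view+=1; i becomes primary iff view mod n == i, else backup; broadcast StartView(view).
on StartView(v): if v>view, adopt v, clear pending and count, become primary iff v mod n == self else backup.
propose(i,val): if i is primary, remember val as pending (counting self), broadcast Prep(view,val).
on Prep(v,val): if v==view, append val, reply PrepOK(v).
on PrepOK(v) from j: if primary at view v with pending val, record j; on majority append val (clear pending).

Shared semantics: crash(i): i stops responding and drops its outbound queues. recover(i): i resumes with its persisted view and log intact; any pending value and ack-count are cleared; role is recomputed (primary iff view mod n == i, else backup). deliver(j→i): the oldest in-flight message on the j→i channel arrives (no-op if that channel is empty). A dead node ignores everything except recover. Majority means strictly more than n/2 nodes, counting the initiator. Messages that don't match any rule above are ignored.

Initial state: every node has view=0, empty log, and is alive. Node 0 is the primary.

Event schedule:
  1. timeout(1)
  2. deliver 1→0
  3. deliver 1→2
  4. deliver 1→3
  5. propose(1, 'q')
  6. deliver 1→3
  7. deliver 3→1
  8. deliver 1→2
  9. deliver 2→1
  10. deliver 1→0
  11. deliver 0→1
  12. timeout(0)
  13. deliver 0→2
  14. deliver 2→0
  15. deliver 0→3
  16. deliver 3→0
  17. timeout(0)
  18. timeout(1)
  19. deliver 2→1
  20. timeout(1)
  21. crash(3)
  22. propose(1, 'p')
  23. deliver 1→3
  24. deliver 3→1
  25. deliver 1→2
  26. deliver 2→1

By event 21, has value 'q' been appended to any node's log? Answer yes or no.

after 1 — timeout(1): n1:prim/v1/[-]
after 2 — deliver 1→0: n0:back/v1/[-]
after 3 — deliver 1→2: n2:back/v1/[-]
after 4 — deliver 1→3: n3:back/v1/[-]
after 5 — propose(1,'q'): ·
after 6 — deliver 1→3: n3:back/v1/[q]
after 7 — deliver 3→1: ·
after 8 — deliver 1→2: n2:back/v1/[q]
after 9 — deliver 2→1: n1:prim/v1/[q]
after 10 — deliver 1→0: n0:back/v1/[q]
after 11 — deliver 0→1: ·
after 12 — timeout(0): n0:back/v2/[q]
after 13 — deliver 0→2: n2:prim/v2/[q]
after 14 — deliver 2→0: ·
after 15 — deliver 0→3: n3:back/v2/[q]
after 16 — deliver 3→0: ·
after 17 — timeout(0): n0:back/v3/[q]
after 18 — timeout(1): n1:back/v2/[q]
after 19 — deliver 2→1: ·
after 20 — timeout(1): n1:back/v3/[q]
after 21 — crash(3): n3:✗back/v2/[q]

yes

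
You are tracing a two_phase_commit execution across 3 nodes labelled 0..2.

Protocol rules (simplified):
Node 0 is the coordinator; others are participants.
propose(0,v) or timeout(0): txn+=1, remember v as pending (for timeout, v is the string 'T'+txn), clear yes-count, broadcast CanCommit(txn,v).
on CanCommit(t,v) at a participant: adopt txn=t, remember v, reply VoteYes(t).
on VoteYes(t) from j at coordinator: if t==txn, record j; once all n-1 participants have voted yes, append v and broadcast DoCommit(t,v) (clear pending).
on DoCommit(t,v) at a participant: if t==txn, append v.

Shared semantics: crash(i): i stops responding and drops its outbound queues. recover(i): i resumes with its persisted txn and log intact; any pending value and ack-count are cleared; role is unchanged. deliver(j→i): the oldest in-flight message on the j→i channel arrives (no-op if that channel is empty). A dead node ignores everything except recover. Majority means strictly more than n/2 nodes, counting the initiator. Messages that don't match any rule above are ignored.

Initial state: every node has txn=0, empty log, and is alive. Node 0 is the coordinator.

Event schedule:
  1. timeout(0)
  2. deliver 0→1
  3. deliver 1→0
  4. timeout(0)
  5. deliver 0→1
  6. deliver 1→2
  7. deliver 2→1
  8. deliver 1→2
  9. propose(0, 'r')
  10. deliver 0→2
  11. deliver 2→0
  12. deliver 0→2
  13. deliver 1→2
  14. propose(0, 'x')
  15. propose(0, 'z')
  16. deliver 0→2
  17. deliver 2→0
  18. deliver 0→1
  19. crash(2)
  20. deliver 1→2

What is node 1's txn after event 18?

3

after 1 — timeout(0): n0:coor/t1/[-]
after 2 — deliver 0→1: n1:part/t1/[-]
after 3 — deliver 1→0: ·
after 4 — timeout(0): n0:coor/t2/[-]
after 5 — deliver 0→1: n1:part/t2/[-]
after 6 — deliver 1→2: ·
after 7 — deliver 2→1: ·
after 8 — deliver 1→2: ·
after 9 — propose(0,'r'): n0:coor/t3/[-]
after 10 — deliver 0→2: n2:part/t1/[-]
after 11 — deliver 2→0: ·
after 12 — deliver 0→2: n2:part/t2/[-]
after 13 — deliver 1→2: ·
after 14 — propose(0,'x'): n0:coor/t4/[-]
after 15 — propose(0,'z'): n0:coor/t5/[-]
after 16 — deliver 0→2: n2:part/t3/[-]
after 17 — deliver 2→0: ·
after 18 — deliver 0→1: n1:part/t3/[-]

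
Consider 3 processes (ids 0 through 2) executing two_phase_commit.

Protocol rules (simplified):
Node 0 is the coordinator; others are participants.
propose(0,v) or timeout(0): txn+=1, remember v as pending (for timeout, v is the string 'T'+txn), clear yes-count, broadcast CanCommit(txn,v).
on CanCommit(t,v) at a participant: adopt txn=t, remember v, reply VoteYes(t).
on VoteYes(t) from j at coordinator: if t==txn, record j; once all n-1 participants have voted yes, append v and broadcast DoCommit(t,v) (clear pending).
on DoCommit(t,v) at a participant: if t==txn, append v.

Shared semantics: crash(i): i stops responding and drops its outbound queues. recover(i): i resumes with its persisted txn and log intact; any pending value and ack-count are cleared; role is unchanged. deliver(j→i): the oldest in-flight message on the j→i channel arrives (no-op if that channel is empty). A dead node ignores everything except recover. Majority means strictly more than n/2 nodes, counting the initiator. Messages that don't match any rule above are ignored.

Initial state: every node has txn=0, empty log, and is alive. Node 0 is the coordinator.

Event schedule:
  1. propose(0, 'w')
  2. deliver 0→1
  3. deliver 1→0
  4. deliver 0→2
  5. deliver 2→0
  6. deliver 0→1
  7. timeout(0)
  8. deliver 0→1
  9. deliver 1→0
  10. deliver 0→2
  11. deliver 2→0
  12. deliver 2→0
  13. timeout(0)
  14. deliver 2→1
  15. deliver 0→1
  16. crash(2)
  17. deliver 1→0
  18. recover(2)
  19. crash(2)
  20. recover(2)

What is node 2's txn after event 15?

[1] propose(0,'w') → N0(coor t1 [-])
[2] deliver 0→1 → N1(part t1 [-])
[3] deliver 1→0 → ∅
[4] deliver 0→2 → N2(part t1 [-])
[5] deliver 2→0 → N0(coor t1 [w])
[6] deliver 0→1 → N1(part t1 [w])
[7] timeout(0) → N0(coor t2 [w])
[8] deliver 0→1 → N1(part t2 [w])
[9] deliver 1→0 → ∅
[10] deliver 0→2 → N2(part t1 [w])
[11] deliver 2→0 → ∅
[12] deliver 2→0 → ∅
[13] timeout(0) → N0(coor t3 [w])
[14] deliver 2→1 → ∅
[15] deliver 0→1 → N1(part t3 [w])

1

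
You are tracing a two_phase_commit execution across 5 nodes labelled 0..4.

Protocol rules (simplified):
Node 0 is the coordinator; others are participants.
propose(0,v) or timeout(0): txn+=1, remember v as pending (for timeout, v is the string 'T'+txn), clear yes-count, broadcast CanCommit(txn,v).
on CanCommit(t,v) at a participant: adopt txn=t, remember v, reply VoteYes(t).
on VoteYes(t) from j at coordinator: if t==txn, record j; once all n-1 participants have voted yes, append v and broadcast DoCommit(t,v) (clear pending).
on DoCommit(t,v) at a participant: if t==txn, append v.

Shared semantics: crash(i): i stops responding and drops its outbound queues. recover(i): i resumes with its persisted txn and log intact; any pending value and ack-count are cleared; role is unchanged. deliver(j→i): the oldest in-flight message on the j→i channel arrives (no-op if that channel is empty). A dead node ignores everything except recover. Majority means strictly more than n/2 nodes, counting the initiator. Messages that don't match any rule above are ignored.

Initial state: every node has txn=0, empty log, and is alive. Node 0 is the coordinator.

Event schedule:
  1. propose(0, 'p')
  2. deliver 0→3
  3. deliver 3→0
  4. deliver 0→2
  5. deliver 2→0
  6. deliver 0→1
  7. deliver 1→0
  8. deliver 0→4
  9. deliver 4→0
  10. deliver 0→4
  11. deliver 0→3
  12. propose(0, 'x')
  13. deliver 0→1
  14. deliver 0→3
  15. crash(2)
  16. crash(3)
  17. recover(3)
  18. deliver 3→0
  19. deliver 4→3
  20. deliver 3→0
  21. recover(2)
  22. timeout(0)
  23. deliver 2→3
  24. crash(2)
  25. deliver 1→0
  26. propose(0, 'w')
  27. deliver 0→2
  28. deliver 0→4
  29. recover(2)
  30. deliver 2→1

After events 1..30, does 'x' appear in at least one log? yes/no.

no

e1 propose(0,'p'): 0[coor,t=1,-]
e2 deliver 0→3: 3[part,t=1,-]
e3 deliver 3→0: ·
e4 deliver 0→2: 2[part,t=1,-]
e5 deliver 2→0: ·
e6 deliver 0→1: 1[part,t=1,-]
e7 deliver 1→0: ·
e8 deliver 0→4: 4[part,t=1,-]
e9 deliver 4→0: 0[coor,t=1,p]
e10 deliver 0→4: 4[part,t=1,p]
e11 deliver 0→3: 3[part,t=1,p]
e12 propose(0,'x'): 0[coor,t=2,p]
e13 deliver 0→1: 1[part,t=1,p]
e14 deliver 0→3: 3[part,t=2,p]
e15 crash(2): 2[✗part,t=1,-]
e16 crash(3): 3[✗part,t=2,p]
e17 recover(3): 3[part,t=2,p]
e18 deliver 3→0: ·
e19 deliver 4→3: ·
e20 deliver 3→0: ·
e21 recover(2): 2[part,t=1,-]
e22 timeout(0): 0[coor,t=3,p]
e23 deliver 2→3: ·
e24 crash(2): 2[✗part,t=1,-]
e25 deliver 1→0: ·
e26 propose(0,'w'): 0[coor,t=4,p]
e27 deliver 0→2: ·
e28 deliver 0→4: 4[part,t=2,p]
e29 recover(2): 2[part,t=1,-]
e30 deliver 2→1: ·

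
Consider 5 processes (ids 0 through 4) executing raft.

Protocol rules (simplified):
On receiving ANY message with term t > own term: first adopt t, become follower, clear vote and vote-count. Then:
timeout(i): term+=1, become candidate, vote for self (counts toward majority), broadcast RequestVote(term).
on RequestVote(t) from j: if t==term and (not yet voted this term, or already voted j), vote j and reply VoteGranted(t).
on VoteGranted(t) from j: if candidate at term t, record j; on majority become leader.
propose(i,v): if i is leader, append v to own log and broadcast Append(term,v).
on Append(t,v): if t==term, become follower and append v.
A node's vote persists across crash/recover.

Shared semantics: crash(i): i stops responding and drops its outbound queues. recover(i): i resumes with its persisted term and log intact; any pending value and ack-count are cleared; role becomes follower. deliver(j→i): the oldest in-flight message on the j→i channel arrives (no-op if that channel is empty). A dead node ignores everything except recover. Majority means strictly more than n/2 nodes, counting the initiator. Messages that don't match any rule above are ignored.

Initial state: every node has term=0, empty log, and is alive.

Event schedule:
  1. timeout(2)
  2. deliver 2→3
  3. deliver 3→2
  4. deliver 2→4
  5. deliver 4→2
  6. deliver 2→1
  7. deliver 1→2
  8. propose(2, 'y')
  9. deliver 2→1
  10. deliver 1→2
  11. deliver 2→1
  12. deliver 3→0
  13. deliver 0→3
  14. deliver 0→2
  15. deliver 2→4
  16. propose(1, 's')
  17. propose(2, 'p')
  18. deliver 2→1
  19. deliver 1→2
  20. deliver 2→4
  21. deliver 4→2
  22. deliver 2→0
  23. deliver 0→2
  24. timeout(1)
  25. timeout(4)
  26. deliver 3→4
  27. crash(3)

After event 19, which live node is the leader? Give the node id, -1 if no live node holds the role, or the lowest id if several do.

2

step 1 timeout(2): 2={cand,t=1,log=-}
step 2 deliver 2→3: 3={foll,t=1,log=-}
step 3 deliver 3→2: —
step 4 deliver 2→4: 4={foll,t=1,log=-}
step 5 deliver 4→2: 2={lead,t=1,log=-}
step 6 deliver 2→1: 1={foll,t=1,log=-}
step 7 deliver 1→2: —
step 8 propose(2,'y'): 2={lead,t=1,log=y}
step 9 deliver 2→1: 1={foll,t=1,log=y}
step 10 deliver 1→2: —
step 11 deliver 2→1: —
step 12 deliver 3→0: —
step 13 deliver 0→3: —
step 14 deliver 0→2: —
step 15 deliver 2→4: 4={foll,t=1,log=y}
step 16 propose(1,'s'): —
step 17 propose(2,'p'): 2={lead,t=1,log=y,p}
step 18 deliver 2→1: 1={foll,t=1,log=y,p}
step 19 deliver 1→2: —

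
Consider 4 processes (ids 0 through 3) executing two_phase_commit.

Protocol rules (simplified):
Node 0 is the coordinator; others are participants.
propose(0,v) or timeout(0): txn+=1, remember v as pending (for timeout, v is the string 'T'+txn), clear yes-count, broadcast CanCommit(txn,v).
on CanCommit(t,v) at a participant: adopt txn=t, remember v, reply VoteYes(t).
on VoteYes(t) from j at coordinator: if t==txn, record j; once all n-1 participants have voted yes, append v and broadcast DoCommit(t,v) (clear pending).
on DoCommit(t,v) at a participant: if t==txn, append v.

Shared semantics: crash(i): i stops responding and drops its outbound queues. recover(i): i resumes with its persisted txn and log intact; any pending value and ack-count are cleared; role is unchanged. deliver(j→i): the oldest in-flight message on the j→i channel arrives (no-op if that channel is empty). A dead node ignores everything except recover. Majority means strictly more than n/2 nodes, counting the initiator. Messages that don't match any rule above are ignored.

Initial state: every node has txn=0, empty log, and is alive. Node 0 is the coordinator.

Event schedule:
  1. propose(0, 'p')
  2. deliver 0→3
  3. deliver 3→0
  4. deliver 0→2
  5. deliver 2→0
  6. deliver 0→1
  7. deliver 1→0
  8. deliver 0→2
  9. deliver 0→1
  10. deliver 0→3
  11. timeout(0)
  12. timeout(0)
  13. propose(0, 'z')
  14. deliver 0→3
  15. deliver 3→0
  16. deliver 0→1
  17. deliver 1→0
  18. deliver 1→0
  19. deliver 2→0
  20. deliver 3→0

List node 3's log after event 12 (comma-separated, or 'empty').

p

1. propose(0,'p'):  <0:coor t1 ->
2. deliver 0→3:  <3:part t1 ->
3. deliver 3→0:  nop
4. deliver 0→2:  <2:part t1 ->
5. deliver 2→0:  nop
6. deliver 0→1:  <1:part t1 ->
7. deliver 1→0:  <0:coor t1 p>
8. deliver 0→2:  <2:part t1 p>
9. deliver 0→1:  <1:part t1 p>
10. deliver 0→3:  <3:part t1 p>
11. timeout(0):  <0:coor t2 p>
12. timeout(0):  <0:coor t3 p>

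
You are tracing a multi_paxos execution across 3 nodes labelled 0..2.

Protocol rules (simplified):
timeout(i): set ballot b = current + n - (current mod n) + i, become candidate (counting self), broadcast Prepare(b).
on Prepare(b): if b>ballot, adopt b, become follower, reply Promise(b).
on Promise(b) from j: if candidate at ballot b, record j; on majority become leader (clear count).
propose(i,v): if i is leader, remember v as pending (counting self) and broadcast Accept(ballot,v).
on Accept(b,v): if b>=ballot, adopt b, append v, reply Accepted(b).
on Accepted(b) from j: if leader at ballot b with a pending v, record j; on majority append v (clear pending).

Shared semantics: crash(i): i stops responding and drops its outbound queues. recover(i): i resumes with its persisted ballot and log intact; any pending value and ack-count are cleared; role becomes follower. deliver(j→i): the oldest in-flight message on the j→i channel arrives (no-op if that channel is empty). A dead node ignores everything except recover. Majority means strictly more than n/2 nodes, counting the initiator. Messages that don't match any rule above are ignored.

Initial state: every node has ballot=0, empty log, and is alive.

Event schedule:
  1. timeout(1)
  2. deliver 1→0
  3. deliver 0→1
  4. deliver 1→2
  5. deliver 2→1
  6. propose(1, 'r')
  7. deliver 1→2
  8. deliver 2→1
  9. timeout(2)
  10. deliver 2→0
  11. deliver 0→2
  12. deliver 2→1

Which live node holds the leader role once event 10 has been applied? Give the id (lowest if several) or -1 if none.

step 1 timeout(1): 1={cand,b=4,log=-}
step 2 deliver 1→0: 0={foll,b=4,log=-}
step 3 deliver 0→1: 1={lead,b=4,log=-}
step 4 deliver 1→2: 2={foll,b=4,log=-}
step 5 deliver 2→1: —
step 6 propose(1,'r'): —
step 7 deliver 1→2: 2={foll,b=4,log=r}
step 8 deliver 2→1: 1={lead,b=4,log=r}
step 9 timeout(2): 2={cand,b=8,log=r}
step 10 deliver 2→0: 0={foll,b=8,log=-}

1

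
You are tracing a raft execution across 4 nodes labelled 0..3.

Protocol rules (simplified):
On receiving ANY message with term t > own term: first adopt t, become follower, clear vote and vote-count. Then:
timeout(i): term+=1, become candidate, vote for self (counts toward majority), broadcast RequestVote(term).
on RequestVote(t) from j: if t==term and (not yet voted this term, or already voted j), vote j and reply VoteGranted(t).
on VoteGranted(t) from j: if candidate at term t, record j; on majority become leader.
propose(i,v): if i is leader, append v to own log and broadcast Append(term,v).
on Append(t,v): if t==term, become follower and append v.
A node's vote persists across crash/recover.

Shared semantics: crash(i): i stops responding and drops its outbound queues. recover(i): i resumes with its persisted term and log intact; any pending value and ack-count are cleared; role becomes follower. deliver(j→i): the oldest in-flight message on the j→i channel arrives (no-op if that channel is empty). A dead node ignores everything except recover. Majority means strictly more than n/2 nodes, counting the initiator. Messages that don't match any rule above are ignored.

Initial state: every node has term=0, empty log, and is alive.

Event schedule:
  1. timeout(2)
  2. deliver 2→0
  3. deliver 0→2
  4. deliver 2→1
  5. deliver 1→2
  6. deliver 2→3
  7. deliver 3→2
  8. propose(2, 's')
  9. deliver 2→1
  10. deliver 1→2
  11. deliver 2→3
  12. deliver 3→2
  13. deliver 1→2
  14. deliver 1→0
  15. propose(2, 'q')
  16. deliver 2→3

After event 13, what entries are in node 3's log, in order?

after 1 — timeout(2): n2:cand/t1/[-]
after 2 — deliver 2→0: n0:foll/t1/[-]
after 3 — deliver 0→2: ·
after 4 — deliver 2→1: n1:foll/t1/[-]
after 5 — deliver 1→2: n2:lead/t1/[-]
after 6 — deliver 2→3: n3:foll/t1/[-]
after 7 — deliver 3→2: ·
after 8 — propose(2,'s'): n2:lead/t1/[s]
after 9 — deliver 2→1: n1:foll/t1/[s]
after 10 — deliver 1→2: ·
after 11 — deliver 2→3: n3:foll/t1/[s]
after 12 — deliver 3→2: ·
after 13 — deliver 1→2: ·

s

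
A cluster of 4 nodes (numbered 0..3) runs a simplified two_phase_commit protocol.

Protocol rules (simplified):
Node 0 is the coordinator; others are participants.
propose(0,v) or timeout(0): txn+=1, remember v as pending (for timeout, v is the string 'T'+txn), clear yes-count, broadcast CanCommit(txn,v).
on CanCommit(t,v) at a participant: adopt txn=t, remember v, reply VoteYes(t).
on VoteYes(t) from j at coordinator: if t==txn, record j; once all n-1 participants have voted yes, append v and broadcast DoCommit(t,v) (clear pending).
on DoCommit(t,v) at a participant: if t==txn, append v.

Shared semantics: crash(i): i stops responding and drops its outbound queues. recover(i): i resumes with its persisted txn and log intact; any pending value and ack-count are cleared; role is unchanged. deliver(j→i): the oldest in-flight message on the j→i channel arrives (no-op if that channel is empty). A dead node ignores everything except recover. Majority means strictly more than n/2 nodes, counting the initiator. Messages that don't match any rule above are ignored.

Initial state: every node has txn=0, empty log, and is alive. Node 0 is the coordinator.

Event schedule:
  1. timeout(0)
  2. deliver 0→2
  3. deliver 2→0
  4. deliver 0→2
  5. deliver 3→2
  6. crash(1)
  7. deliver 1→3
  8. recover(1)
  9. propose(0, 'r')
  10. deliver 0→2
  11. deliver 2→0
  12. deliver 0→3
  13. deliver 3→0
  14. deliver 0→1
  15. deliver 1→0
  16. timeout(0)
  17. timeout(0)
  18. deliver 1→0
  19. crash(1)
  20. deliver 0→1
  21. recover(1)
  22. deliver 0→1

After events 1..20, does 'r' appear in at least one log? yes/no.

1. timeout(0):  <0:coor t1 ->
2. deliver 0→2:  <2:part t1 ->
3. deliver 2→0:  nop
4. deliver 0→2:  nop
5. deliver 3→2:  nop
6. crash(1):  <1:✗part t0 ->
7. deliver 1→3:  nop
8. recover(1):  <1:part t0 ->
9. propose(0,'r'):  <0:coor t2 ->
10. deliver 0→2:  <2:part t2 ->
11. deliver 2→0:  nop
12. deliver 0→3:  <3:part t1 ->
13. deliver 3→0:  nop
14. deliver 0→1:  <1:part t1 ->
15. deliver 1→0:  nop
16. timeout(0):  <0:coor t3 ->
17. timeout(0):  <0:coor t4 ->
18. deliver 1→0:  nop
19. crash(1):  <1:✗part t1 ->
20. deliver 0→1:  nop

no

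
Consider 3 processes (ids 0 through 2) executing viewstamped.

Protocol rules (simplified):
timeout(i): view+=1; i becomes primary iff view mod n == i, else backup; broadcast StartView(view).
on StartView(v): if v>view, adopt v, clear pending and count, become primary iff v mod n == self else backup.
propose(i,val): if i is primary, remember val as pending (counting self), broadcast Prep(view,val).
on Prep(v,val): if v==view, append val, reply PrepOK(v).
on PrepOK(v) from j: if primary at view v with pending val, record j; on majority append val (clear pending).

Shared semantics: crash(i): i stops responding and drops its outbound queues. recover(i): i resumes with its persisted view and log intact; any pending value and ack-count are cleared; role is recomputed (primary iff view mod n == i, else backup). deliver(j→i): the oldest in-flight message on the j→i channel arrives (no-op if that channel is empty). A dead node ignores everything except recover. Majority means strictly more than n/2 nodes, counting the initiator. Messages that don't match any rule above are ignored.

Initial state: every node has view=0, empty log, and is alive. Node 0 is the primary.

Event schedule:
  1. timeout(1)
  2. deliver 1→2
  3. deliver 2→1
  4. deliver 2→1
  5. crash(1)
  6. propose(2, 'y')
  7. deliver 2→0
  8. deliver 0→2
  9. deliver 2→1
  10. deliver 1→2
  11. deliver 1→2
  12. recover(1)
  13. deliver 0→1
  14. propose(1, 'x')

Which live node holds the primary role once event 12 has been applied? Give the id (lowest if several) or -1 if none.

[1] timeout(1) → N1(prim v1 [-])
[2] deliver 1→2 → N2(back v1 [-])
[3] deliver 2→1 → ∅
[4] deliver 2→1 → ∅
[5] crash(1) → N1(✗prim v1 [-])
[6] propose(2,'y') → ∅
[7] deliver 2→0 → ∅
[8] deliver 0→2 → ∅
[9] deliver 2→1 → ∅
[10] deliver 1→2 → ∅
[11] deliver 1→2 → ∅
[12] recover(1) → N1(prim v1 [-])

0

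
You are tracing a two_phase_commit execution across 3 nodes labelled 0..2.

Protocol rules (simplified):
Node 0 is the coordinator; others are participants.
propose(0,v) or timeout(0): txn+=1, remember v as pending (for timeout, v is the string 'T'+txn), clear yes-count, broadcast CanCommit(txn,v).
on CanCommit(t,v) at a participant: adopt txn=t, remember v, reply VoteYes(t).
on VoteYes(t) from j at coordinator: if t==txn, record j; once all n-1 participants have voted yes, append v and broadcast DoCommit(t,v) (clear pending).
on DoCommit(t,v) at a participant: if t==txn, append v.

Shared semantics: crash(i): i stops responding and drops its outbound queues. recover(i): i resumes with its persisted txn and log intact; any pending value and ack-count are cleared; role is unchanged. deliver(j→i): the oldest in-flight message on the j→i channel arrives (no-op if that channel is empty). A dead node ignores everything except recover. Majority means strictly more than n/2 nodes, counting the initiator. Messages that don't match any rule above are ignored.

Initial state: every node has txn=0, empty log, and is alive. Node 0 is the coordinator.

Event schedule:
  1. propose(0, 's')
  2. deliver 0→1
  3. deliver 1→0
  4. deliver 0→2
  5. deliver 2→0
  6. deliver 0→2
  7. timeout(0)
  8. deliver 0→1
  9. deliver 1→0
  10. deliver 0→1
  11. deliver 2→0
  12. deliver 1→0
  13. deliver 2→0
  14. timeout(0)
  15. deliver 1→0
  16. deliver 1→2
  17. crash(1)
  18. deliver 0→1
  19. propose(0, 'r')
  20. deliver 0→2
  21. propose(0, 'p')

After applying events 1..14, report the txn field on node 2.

1

1. propose(0,'s'):  <0:coor t1 ->
2. deliver 0→1:  <1:part t1 ->
3. deliver 1→0:  nop
4. deliver 0→2:  <2:part t1 ->
5. deliver 2→0:  <0:coor t1 s>
6. deliver 0→2:  <2:part t1 s>
7. timeout(0):  <0:coor t2 s>
8. deliver 0→1:  <1:part t1 s>
9. deliver 1→0:  nop
10. deliver 0→1:  <1:part t2 s>
11. deliver 2→0:  nop
12. deliver 1→0:  nop
13. deliver 2→0:  nop
14. timeout(0):  <0:coor t3 s>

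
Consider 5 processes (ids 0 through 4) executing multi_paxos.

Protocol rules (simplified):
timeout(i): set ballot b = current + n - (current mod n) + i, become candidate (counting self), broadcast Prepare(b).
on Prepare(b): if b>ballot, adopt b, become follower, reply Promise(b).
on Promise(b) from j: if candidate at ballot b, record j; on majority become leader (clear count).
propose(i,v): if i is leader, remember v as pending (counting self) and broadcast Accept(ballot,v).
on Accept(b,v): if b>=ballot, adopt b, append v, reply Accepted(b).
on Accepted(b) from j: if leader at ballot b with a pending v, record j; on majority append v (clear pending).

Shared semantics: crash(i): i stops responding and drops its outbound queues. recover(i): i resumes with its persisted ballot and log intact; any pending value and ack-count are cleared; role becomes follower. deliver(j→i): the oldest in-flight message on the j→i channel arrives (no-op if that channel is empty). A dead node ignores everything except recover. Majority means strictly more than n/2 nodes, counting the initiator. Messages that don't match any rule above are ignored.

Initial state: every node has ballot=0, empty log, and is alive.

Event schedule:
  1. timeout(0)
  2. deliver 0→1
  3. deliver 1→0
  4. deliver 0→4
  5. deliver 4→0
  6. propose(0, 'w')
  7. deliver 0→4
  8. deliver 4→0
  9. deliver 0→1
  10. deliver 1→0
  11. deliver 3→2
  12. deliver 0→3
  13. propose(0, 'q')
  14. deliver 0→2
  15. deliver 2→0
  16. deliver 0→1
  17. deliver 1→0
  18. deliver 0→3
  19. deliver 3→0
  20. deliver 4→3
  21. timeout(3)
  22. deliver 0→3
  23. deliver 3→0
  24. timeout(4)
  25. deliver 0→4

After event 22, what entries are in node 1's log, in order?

after 1 — timeout(0): n0:cand/b5/[-]
after 2 — deliver 0→1: n1:foll/b5/[-]
after 3 — deliver 1→0: ·
after 4 — deliver 0→4: n4:foll/b5/[-]
after 5 — deliver 4→0: n0:lead/b5/[-]
after 6 — propose(0,'w'): ·
after 7 — deliver 0→4: n4:foll/b5/[w]
after 8 — deliver 4→0: ·
after 9 — deliver 0→1: n1:foll/b5/[w]
after 10 — deliver 1→0: n0:lead/b5/[w]
after 11 — deliver 3→2: ·
after 12 — deliver 0→3: n3:foll/b5/[-]
after 13 — propose(0,'q'): ·
after 14 — deliver 0→2: n2:foll/b5/[-]
after 15 — deliver 2→0: ·
after 16 — deliver 0→1: n1:foll/b5/[w,q]
after 17 — deliver 1→0: ·
after 18 — deliver 0→3: n3:foll/b5/[w]
after 19 — deliver 3→0: ·
after 20 — deliver 4→3: ·
after 21 — timeout(3): n3:cand/b13/[w]
after 22 — deliver 0→3: ·

w,q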